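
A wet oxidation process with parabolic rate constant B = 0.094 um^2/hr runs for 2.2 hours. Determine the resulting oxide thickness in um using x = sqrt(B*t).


Step 1: Compute B*t = 0.094 * 2.2 = 0.2068
Step 2: x = sqrt(0.2068)
x = 0.455 um


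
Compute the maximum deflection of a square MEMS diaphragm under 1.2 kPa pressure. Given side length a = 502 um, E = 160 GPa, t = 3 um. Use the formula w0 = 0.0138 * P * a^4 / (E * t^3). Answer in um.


Step 1: Convert pressure to compatible units (E is in GPa, so P in GPa).
P = 1.2 kPa = 1.2e-6 GPa
Step 2: Compute numerator: 0.0138 * P * a^4.
a^4 = 502^4 = 63506016016
numerator = 0.0138 * 1.2e-6 * 63506016016 = 1.05166e+03
Step 3: Compute denominator: E * t^3 = 160 * 3^3 = 4320
Step 4: w0 = numerator / denominator = 1.05166e+03 / 4320 = 0.2434 um


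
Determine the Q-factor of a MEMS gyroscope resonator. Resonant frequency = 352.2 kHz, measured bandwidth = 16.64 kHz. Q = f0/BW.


Step 1: Q = f0 / bandwidth
Step 2: Q = 352.2 / 16.64
Q = 21.2


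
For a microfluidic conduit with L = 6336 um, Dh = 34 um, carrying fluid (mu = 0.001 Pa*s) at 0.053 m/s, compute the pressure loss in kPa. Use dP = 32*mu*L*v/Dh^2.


Step 1: Convert to SI: L = 6336e-6 m, Dh = 34e-6 m
Step 2: dP = 32 * 0.001 * 6336e-6 * 0.053 / (34e-6)^2
Step 3: dP = 9295.72 Pa
Step 4: Convert to kPa: dP = 9.3 kPa


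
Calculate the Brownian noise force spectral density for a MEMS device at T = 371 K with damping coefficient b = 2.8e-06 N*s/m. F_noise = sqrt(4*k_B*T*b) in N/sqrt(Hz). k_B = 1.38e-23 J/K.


Step 1: Compute 4 * k_B * T * b
= 4 * 1.38e-23 * 371 * 2.8e-06
= 5.7342e-26 N^2/Hz
Step 2: F_noise = sqrt(5.7342e-26)
F_noise = 2.39e-13 N/sqrt(Hz)


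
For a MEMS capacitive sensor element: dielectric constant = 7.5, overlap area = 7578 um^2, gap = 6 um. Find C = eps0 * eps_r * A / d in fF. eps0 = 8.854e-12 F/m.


Step 1: Convert area to m^2: A = 7578e-12 m^2
Step 2: Convert gap to m: d = 6e-6 m
Step 3: C = eps0 * eps_r * A / d
C = 8.854e-12 * 7.5 * 7578e-12 / 6e-6
Step 4: Convert to fF (multiply by 1e15).
C = 83.87 fF


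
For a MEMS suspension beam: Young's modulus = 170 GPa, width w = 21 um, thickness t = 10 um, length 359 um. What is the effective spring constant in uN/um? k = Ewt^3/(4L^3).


Step 1: Convert E to consistent units (1 GPa = 1000 uN/um^2).
E = 170 GPa = 170000 uN/um^2
Step 2: Compute t^3 = 10^3 = 1000
Step 3: Compute L^3 = 359^3 = 46268279
Step 4: k = 170000 * 21 * 1000 / (4 * 46268279)
k = 19.2897 uN/um


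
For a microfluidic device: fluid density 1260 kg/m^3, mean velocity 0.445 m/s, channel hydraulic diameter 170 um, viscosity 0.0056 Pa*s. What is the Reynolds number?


Step 1: Convert Dh to meters: Dh = 170e-6 m
Step 2: Re = rho * v * Dh / mu
Re = 1260 * 0.445 * 170e-6 / 0.0056
Re = 17.021


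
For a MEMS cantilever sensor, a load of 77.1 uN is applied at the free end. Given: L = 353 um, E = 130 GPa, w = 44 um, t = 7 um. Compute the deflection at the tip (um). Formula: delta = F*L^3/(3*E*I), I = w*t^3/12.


Step 1: Calculate the second moment of area.
I = w * t^3 / 12 = 44 * 7^3 / 12 = 1257.6667 um^4
Step 2: Convert E to consistent units (1 GPa = 1000 uN/um^2).
E = 130 GPa = 130000 uN/um^2
Step 3: Calculate tip deflection.
delta = F * L^3 / (3 * E * I)
delta = 77.1 * 353^3 / (3 * 130000 * 1257.6667)
delta = 6.9143 um


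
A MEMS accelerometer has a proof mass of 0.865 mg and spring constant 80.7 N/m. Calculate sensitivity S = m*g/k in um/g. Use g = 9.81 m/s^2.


Step 1: Convert mass: m = 0.865 mg = 8.65e-07 kg
Step 2: S = m * g / k = 8.65e-07 * 9.81 / 80.7
Step 3: S = 1.05e-07 m/g
Step 4: Convert to um/g: S = 0.105 um/g


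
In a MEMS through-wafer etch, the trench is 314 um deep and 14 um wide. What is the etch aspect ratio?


Step 1: AR = depth / width
Step 2: AR = 314 / 14
AR = 22.4


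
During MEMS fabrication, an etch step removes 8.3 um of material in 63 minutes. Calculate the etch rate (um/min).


Step 1: Etch rate = depth / time
Step 2: rate = 8.3 / 63
rate = 0.132 um/min


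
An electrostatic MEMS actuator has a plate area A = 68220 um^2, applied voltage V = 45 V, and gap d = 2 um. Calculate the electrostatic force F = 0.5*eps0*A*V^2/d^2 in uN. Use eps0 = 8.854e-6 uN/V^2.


Step 1: Identify parameters.
eps0 = 8.854e-6 uN/V^2, A = 68220 um^2, V = 45 V, d = 2 um
Step 2: Compute V^2 = 45^2 = 2025
Step 3: Compute d^2 = 2^2 = 4
Step 4: F = 0.5 * 8.854e-6 * 68220 * 2025 / 4
F = 152.893 uN


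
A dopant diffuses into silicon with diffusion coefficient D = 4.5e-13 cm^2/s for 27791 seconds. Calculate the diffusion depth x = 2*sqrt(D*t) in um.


Step 1: Compute D*t = 4.5e-13 * 27791 = 1.250595e-08 cm^2
Step 2: sqrt(D*t) = 1.1183e-04 cm
Step 3: x = 2 * 1.1183e-04 cm = 2.2366e-04 cm
Step 4: Convert to um (1 cm = 1e4 um): x = 2.237 um


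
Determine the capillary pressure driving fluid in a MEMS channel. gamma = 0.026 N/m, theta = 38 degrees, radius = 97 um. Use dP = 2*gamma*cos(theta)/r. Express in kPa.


Step 1: cos(38 deg) = 0.788
Step 2: Convert r to m: r = 97e-6 m
Step 3: dP = 2 * 0.026 * 0.788 / 97e-6 = 422.4 Pa
Step 4: Convert Pa to kPa (divide by 1000).
dP = 0.42 kPa


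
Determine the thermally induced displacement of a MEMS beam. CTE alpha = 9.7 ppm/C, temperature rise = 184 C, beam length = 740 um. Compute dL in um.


Step 1: Convert CTE: alpha = 9.7 ppm/C = 9.7e-6 /C
Step 2: dL = 9.7e-6 * 184 * 740
dL = 1.3208 um


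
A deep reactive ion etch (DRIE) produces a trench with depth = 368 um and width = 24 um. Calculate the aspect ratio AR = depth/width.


Step 1: AR = depth / width
Step 2: AR = 368 / 24
AR = 15.3


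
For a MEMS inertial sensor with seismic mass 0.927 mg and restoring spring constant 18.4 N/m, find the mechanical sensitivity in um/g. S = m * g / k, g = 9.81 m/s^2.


Step 1: Convert mass: m = 0.927 mg = 9.27e-07 kg
Step 2: S = m * g / k = 9.27e-07 * 9.81 / 18.4
Step 3: S = 4.94e-07 m/g
Step 4: Convert to um/g: S = 0.494 um/g


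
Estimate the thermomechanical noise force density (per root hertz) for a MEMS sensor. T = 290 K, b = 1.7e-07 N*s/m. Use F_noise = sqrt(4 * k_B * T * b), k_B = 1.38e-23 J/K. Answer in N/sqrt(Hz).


Step 1: Compute 4 * k_B * T * b
= 4 * 1.38e-23 * 290 * 1.7e-07
= 2.7214e-27 N^2/Hz
Step 2: F_noise = sqrt(2.7214e-27)
F_noise = 5.22e-14 N/sqrt(Hz)


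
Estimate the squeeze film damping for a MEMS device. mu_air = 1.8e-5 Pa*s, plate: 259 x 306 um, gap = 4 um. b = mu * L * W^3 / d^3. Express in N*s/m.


Step 1: Convert to SI.
L = 259e-6 m, W = 306e-6 m, d = 4e-6 m
Step 2: W^3 = (306e-6)^3 = 2.87e-11 m^3
Step 3: d^3 = (4e-6)^3 = 6.40e-17 m^3
Step 4: b = 1.8e-5 * 259e-6 * 2.87e-11 / 6.40e-17
b = 2.09e-03 N*s/m


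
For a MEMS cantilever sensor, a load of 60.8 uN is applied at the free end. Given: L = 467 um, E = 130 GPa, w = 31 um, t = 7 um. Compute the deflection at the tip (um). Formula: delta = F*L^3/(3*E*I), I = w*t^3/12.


Step 1: Calculate the second moment of area.
I = w * t^3 / 12 = 31 * 7^3 / 12 = 886.0833 um^4
Step 2: Convert E to consistent units (1 GPa = 1000 uN/um^2).
E = 130 GPa = 130000 uN/um^2
Step 3: Calculate tip deflection.
delta = F * L^3 / (3 * E * I)
delta = 60.8 * 467^3 / (3 * 130000 * 886.0833)
delta = 17.9191 um


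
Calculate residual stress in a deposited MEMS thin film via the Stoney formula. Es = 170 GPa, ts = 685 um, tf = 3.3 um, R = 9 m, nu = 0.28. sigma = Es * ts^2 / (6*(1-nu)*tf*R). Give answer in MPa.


Step 1: Compute numerator: Es * ts^2 = 170 * 685^2 = 79768250 (GPa*um^2)
Step 2: Compute denominator (R in um): 6*(1-nu)*tf*R = 6*0.72*3.3*9e6 = 128304000.0 (um^2)
Step 3: sigma (GPa) = 79768250 / 128304000.0 = 6.21713e-01 GPa
Step 4: Convert to MPa (x1000): sigma = 621.7 MPa


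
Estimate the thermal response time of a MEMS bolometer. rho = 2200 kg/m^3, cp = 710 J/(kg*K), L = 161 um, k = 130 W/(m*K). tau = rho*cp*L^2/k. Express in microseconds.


Step 1: Convert L to m: L = 161e-6 m
Step 2: L^2 = (161e-6)^2 = 2.5921e-08 m^2
Step 3: tau = 2200 * 710 * 2.5921e-08 / 130 = 3.1145078e-04 s
Step 4: Convert to microseconds (multiply by 1e6).
tau = 311.451 us


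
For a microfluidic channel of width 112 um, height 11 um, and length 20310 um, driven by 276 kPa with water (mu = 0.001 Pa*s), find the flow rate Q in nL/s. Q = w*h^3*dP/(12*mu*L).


Step 1: Convert all dimensions to SI (meters).
w = 112e-6 m, h = 11e-6 m, L = 20310e-6 m, dP = 276e3 Pa
Step 2: Q = w * h^3 * dP / (12 * mu * L)
Q = 112e-6 * (11e-6)^3 * 276e3 / (12 * 0.001 * 20310e-6) = 1.6881615e-10 m^3/s
Step 3: Convert Q from m^3/s to nL/s (1 m^3 = 1e12 nL, so multiply by 1e12).
Q = 168.816 nL/s


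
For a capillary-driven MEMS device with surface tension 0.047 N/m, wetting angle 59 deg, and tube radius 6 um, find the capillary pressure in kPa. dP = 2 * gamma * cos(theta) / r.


Step 1: cos(59 deg) = 0.515
Step 2: Convert r to m: r = 6e-6 m
Step 3: dP = 2 * 0.047 * 0.515 / 6e-6 = 8068.3 Pa
Step 4: Convert Pa to kPa (divide by 1000).
dP = 8.07 kPa


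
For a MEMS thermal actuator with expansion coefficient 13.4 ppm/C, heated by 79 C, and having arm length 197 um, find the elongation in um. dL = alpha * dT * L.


Step 1: Convert CTE: alpha = 13.4 ppm/C = 13.4e-6 /C
Step 2: dL = 13.4e-6 * 79 * 197
dL = 0.2085 um


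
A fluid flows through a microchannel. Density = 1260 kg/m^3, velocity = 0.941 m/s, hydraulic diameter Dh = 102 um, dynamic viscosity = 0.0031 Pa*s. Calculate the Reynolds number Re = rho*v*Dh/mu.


Step 1: Convert Dh to meters: Dh = 102e-6 m
Step 2: Re = rho * v * Dh / mu
Re = 1260 * 0.941 * 102e-6 / 0.0031
Re = 39.012


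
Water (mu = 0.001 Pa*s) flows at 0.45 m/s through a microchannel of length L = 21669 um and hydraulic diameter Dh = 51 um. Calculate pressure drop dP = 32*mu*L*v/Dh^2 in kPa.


Step 1: Convert to SI: L = 21669e-6 m, Dh = 51e-6 m
Step 2: dP = 32 * 0.001 * 21669e-6 * 0.45 / (51e-6)^2
Step 3: dP = 119966.78 Pa
Step 4: Convert to kPa: dP = 119.97 kPa


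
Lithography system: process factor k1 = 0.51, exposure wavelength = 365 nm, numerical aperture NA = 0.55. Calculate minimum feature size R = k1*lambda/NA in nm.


Step 1: Identify values: k1 = 0.51, lambda = 365 nm, NA = 0.55
Step 2: R = k1 * lambda / NA
R = 0.51 * 365 / 0.55
R = 338.5 nm


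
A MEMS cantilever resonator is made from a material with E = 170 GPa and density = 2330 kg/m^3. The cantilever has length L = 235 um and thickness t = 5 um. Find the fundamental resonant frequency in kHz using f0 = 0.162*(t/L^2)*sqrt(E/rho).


Step 1: Convert units to SI.
t_SI = 5e-6 m, L_SI = 235e-6 m
Step 2: Calculate sqrt(E/rho).
sqrt(170e9 / 2330) = 8541.74 m/s
Step 3: Compute f0.
f0 = 0.162 * 5e-6 / (235e-6)^2 * 8541.74 = 125284.0 Hz = 125.28 kHz


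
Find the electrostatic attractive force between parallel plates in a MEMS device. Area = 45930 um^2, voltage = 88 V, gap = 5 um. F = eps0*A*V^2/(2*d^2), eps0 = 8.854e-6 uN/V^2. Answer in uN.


Step 1: Identify parameters.
eps0 = 8.854e-6 uN/V^2, A = 45930 um^2, V = 88 V, d = 5 um
Step 2: Compute V^2 = 88^2 = 7744
Step 3: Compute d^2 = 5^2 = 25
Step 4: F = 0.5 * 8.854e-6 * 45930 * 7744 / 25
F = 62.984 uN


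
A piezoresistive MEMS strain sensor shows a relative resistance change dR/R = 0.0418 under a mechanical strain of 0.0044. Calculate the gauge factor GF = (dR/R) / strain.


Step 1: Identify values.
dR/R = 0.0418, strain = 0.0044
Step 2: GF = (dR/R) / strain = 0.0418 / 0.0044
GF = 9.5


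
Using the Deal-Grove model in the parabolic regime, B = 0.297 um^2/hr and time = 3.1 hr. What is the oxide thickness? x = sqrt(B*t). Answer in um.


Step 1: Compute B*t = 0.297 * 3.1 = 0.9207
Step 2: x = sqrt(0.9207)
x = 0.96 um


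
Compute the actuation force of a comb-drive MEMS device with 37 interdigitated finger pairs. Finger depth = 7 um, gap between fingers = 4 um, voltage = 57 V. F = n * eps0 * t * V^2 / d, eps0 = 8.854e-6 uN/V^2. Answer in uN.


Step 1: Parameters: n=37, eps0=8.854e-6 uN/V^2, t=7 um, V=57 V, d=4 um
Step 2: V^2 = 3249
Step 3: F = 37 * 8.854e-6 * 7 * 3249 / 4
F = 1.863 uN


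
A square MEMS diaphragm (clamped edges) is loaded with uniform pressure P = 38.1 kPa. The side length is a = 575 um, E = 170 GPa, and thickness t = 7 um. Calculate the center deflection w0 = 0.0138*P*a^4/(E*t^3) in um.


Step 1: Convert pressure to compatible units (E is in GPa, so P in GPa).
P = 38.1 kPa = 38.1e-6 GPa
Step 2: Compute numerator: 0.0138 * P * a^4.
a^4 = 575^4 = 109312890625
numerator = 0.0138 * 38.1e-6 * 109312890625 = 5.74745e+04
Step 3: Compute denominator: E * t^3 = 170 * 7^3 = 58310
Step 4: w0 = numerator / denominator = 5.74745e+04 / 58310 = 0.9857 um


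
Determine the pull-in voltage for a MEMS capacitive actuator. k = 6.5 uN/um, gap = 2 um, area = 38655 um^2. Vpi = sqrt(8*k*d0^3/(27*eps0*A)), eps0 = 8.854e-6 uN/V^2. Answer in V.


Step 1: Compute numerator: 8 * k * d0^3 = 8 * 6.5 * 2^3 = 416.0
Step 2: Compute denominator: 27 * eps0 * A = 27 * 8.854e-6 * 38655 = 9.240787
Step 3: Vpi = sqrt(416.0 / 9.240787)
Vpi = 6.71 V


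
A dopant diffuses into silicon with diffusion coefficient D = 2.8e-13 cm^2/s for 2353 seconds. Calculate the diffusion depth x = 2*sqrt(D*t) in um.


Step 1: Compute D*t = 2.8e-13 * 2353 = 6.5884e-10 cm^2
Step 2: sqrt(D*t) = 2.5668e-05 cm
Step 3: x = 2 * 2.5668e-05 cm = 5.1336e-05 cm
Step 4: Convert to um (1 cm = 1e4 um): x = 0.513 um


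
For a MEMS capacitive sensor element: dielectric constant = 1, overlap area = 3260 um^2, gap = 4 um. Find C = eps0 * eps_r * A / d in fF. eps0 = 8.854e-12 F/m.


Step 1: Convert area to m^2: A = 3260e-12 m^2
Step 2: Convert gap to m: d = 4e-6 m
Step 3: C = eps0 * eps_r * A / d
C = 8.854e-12 * 1 * 3260e-12 / 4e-6
Step 4: Convert to fF (multiply by 1e15).
C = 7.22 fF


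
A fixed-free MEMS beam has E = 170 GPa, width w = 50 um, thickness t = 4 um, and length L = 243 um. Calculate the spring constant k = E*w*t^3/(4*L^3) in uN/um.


Step 1: Convert E to consistent units (1 GPa = 1000 uN/um^2).
E = 170 GPa = 170000 uN/um^2
Step 2: Compute t^3 = 4^3 = 64
Step 3: Compute L^3 = 243^3 = 14348907
Step 4: k = 170000 * 50 * 64 / (4 * 14348907)
k = 9.4781 uN/um


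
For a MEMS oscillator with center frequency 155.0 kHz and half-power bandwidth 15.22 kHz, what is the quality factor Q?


Step 1: Q = f0 / bandwidth
Step 2: Q = 155.0 / 15.22
Q = 10.2


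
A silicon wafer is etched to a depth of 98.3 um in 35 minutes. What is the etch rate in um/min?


Step 1: Etch rate = depth / time
Step 2: rate = 98.3 / 35
rate = 2.809 um/min


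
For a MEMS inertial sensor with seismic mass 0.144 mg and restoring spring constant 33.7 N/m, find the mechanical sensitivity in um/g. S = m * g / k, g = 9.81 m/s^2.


Step 1: Convert mass: m = 0.144 mg = 1.44e-07 kg
Step 2: S = m * g / k = 1.44e-07 * 9.81 / 33.7
Step 3: S = 4.19e-08 m/g
Step 4: Convert to um/g: S = 0.042 um/g


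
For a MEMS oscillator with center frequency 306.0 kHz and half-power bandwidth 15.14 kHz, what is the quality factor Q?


Step 1: Q = f0 / bandwidth
Step 2: Q = 306.0 / 15.14
Q = 20.2


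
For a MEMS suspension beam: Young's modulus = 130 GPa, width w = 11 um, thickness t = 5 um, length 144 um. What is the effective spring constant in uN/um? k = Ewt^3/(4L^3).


Step 1: Convert E to consistent units (1 GPa = 1000 uN/um^2).
E = 130 GPa = 130000 uN/um^2
Step 2: Compute t^3 = 5^3 = 125
Step 3: Compute L^3 = 144^3 = 2985984
Step 4: k = 130000 * 11 * 125 / (4 * 2985984)
k = 14.9658 uN/um


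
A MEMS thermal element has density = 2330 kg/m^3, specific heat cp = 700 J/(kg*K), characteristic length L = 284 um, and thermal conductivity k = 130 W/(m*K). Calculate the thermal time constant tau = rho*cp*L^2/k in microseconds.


Step 1: Convert L to m: L = 284e-6 m
Step 2: L^2 = (284e-6)^2 = 8.0656e-08 m^2
Step 3: tau = 2330 * 700 * 8.0656e-08 / 130 = 1.01192258e-03 s
Step 4: Convert to microseconds (multiply by 1e6).
tau = 1011.923 us


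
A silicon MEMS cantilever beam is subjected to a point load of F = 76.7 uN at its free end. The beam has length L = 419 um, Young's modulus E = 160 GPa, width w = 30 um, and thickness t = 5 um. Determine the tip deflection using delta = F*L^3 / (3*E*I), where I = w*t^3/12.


Step 1: Calculate the second moment of area.
I = w * t^3 / 12 = 30 * 5^3 / 12 = 312.5 um^4
Step 2: Convert E to consistent units (1 GPa = 1000 uN/um^2).
E = 160 GPa = 160000 uN/um^2
Step 3: Calculate tip deflection.
delta = F * L^3 / (3 * E * I)
delta = 76.7 * 419^3 / (3 * 160000 * 312.5)
delta = 37.6137 um


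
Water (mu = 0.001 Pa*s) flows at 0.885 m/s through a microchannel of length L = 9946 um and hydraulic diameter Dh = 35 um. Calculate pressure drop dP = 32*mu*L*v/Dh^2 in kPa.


Step 1: Convert to SI: L = 9946e-6 m, Dh = 35e-6 m
Step 2: dP = 32 * 0.001 * 9946e-6 * 0.885 / (35e-6)^2
Step 3: dP = 229935.28 Pa
Step 4: Convert to kPa: dP = 229.94 kPa


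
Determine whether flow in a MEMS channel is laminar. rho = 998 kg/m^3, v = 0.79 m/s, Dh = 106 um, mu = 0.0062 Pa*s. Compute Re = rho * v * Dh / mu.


Step 1: Convert Dh to meters: Dh = 106e-6 m
Step 2: Re = rho * v * Dh / mu
Re = 998 * 0.79 * 106e-6 / 0.0062
Re = 13.479
Since Re = 13.479 is below ~2300, the flow is laminar.


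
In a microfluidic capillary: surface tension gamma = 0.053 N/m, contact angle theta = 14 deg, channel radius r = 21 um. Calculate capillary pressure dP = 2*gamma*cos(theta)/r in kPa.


Step 1: cos(14 deg) = 0.9703
Step 2: Convert r to m: r = 21e-6 m
Step 3: dP = 2 * 0.053 * 0.9703 / 21e-6 = 4897.7 Pa
Step 4: Convert Pa to kPa (divide by 1000).
dP = 4.9 kPa


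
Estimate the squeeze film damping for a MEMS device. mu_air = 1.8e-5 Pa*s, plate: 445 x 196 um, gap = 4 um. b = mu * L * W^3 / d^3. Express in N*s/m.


Step 1: Convert to SI.
L = 445e-6 m, W = 196e-6 m, d = 4e-6 m
Step 2: W^3 = (196e-6)^3 = 7.53e-12 m^3
Step 3: d^3 = (4e-6)^3 = 6.40e-17 m^3
Step 4: b = 1.8e-5 * 445e-6 * 7.53e-12 / 6.40e-17
b = 9.42e-04 N*s/m


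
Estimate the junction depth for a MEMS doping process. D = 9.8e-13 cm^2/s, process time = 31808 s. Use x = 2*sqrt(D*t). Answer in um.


Step 1: Compute D*t = 9.8e-13 * 31808 = 3.117184e-08 cm^2
Step 2: sqrt(D*t) = 1.76555e-04 cm
Step 3: x = 2 * 1.76555e-04 cm = 3.5311e-04 cm
Step 4: Convert to um (1 cm = 1e4 um): x = 3.531 um


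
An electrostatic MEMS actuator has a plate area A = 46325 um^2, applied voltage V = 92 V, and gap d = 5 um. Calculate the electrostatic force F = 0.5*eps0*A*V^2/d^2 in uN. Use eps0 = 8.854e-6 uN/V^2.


Step 1: Identify parameters.
eps0 = 8.854e-6 uN/V^2, A = 46325 um^2, V = 92 V, d = 5 um
Step 2: Compute V^2 = 92^2 = 8464
Step 3: Compute d^2 = 5^2 = 25
Step 4: F = 0.5 * 8.854e-6 * 46325 * 8464 / 25
F = 69.432 uN


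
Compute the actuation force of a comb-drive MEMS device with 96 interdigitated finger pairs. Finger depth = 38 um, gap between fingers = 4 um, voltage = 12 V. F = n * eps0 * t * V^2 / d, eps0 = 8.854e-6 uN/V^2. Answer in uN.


Step 1: Parameters: n=96, eps0=8.854e-6 uN/V^2, t=38 um, V=12 V, d=4 um
Step 2: V^2 = 144
Step 3: F = 96 * 8.854e-6 * 38 * 144 / 4
F = 1.163 uN


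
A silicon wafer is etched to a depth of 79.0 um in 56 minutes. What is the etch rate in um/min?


Step 1: Etch rate = depth / time
Step 2: rate = 79.0 / 56
rate = 1.411 um/min


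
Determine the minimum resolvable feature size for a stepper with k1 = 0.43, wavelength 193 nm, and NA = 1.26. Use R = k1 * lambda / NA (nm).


Step 1: Identify values: k1 = 0.43, lambda = 193 nm, NA = 1.26
Step 2: R = k1 * lambda / NA
R = 0.43 * 193 / 1.26
R = 65.9 nm


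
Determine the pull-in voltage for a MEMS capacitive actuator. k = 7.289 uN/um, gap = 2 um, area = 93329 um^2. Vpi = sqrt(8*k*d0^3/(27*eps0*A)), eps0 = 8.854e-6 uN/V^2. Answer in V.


Step 1: Compute numerator: 8 * k * d0^3 = 8 * 7.289 * 2^3 = 466.496
Step 2: Compute denominator: 27 * eps0 * A = 27 * 8.854e-6 * 93329 = 22.311044
Step 3: Vpi = sqrt(466.496 / 22.311044)
Vpi = 4.57 V


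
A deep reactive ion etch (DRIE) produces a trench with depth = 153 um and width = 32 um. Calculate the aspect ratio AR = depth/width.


Step 1: AR = depth / width
Step 2: AR = 153 / 32
AR = 4.8


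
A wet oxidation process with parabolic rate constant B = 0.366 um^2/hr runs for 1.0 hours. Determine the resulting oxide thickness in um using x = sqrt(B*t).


Step 1: Compute B*t = 0.366 * 1.0 = 0.366
Step 2: x = sqrt(0.366)
x = 0.605 um


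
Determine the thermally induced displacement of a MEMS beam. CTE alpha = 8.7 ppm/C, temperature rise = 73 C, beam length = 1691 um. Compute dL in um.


Step 1: Convert CTE: alpha = 8.7 ppm/C = 8.7e-6 /C
Step 2: dL = 8.7e-6 * 73 * 1691
dL = 1.074 um


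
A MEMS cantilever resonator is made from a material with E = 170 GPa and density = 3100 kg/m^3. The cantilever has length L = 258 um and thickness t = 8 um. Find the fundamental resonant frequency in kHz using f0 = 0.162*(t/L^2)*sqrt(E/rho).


Step 1: Convert units to SI.
t_SI = 8e-6 m, L_SI = 258e-6 m
Step 2: Calculate sqrt(E/rho).
sqrt(170e9 / 3100) = 7405.32 m/s
Step 3: Compute f0.
f0 = 0.162 * 8e-6 / (258e-6)^2 * 7405.32 = 144181.5 Hz = 144.18 kHz


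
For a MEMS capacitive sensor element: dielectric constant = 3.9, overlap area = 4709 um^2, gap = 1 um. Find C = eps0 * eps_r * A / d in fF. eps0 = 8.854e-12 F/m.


Step 1: Convert area to m^2: A = 4709e-12 m^2
Step 2: Convert gap to m: d = 1e-6 m
Step 3: C = eps0 * eps_r * A / d
C = 8.854e-12 * 3.9 * 4709e-12 / 1e-6
Step 4: Convert to fF (multiply by 1e15).
C = 162.6 fF


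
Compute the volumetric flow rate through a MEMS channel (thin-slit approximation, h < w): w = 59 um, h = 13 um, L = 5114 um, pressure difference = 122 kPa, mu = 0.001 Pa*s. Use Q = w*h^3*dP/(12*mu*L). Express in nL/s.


Step 1: Convert all dimensions to SI (meters).
w = 59e-6 m, h = 13e-6 m, L = 5114e-6 m, dP = 122e3 Pa
Step 2: Q = w * h^3 * dP / (12 * mu * L)
Q = 59e-6 * (13e-6)^3 * 122e3 / (12 * 0.001 * 5114e-6) = 2.576914e-10 m^3/s
Step 3: Convert Q from m^3/s to nL/s (1 m^3 = 1e12 nL, so multiply by 1e12).
Q = 257.691 nL/s


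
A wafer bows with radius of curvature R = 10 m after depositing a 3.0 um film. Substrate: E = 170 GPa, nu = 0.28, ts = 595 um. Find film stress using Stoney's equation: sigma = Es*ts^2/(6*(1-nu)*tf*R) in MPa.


Step 1: Compute numerator: Es * ts^2 = 170 * 595^2 = 60184250 (GPa*um^2)
Step 2: Compute denominator (R in um): 6*(1-nu)*tf*R = 6*0.72*3.0*10e6 = 129600000.0 (um^2)
Step 3: sigma (GPa) = 60184250 / 129600000.0 = 4.64385e-01 GPa
Step 4: Convert to MPa (x1000): sigma = 464.4 MPa


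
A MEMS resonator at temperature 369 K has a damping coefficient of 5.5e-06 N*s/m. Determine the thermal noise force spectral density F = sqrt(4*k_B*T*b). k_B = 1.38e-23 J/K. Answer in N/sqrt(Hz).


Step 1: Compute 4 * k_B * T * b
= 4 * 1.38e-23 * 369 * 5.5e-06
= 1.1203e-25 N^2/Hz
Step 2: F_noise = sqrt(1.1203e-25)
F_noise = 3.35e-13 N/sqrt(Hz)


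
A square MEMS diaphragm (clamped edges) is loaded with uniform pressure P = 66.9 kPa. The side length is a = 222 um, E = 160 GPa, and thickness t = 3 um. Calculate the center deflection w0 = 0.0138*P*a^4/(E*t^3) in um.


Step 1: Convert pressure to compatible units (E is in GPa, so P in GPa).
P = 66.9 kPa = 66.9e-6 GPa
Step 2: Compute numerator: 0.0138 * P * a^4.
a^4 = 222^4 = 2428912656
numerator = 0.0138 * 66.9e-6 * 2428912656 = 2.24242e+03
Step 3: Compute denominator: E * t^3 = 160 * 3^3 = 4320
Step 4: w0 = numerator / denominator = 2.24242e+03 / 4320 = 0.5191 um


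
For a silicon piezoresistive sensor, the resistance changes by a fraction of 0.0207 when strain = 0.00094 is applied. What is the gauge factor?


Step 1: Identify values.
dR/R = 0.0207, strain = 0.00094
Step 2: GF = (dR/R) / strain = 0.0207 / 0.00094
GF = 22.0


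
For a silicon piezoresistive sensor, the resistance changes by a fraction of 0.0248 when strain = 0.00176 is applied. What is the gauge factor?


Step 1: Identify values.
dR/R = 0.0248, strain = 0.00176
Step 2: GF = (dR/R) / strain = 0.0248 / 0.00176
GF = 14.1


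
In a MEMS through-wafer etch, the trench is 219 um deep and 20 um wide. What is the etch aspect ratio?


Step 1: AR = depth / width
Step 2: AR = 219 / 20
AR = 11.0


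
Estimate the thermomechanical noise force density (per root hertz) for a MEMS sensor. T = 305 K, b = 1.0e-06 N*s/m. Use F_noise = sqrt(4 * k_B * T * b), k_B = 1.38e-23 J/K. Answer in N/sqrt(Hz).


Step 1: Compute 4 * k_B * T * b
= 4 * 1.38e-23 * 305 * 1.0e-06
= 1.6836e-26 N^2/Hz
Step 2: F_noise = sqrt(1.6836e-26)
F_noise = 1.30e-13 N/sqrt(Hz)


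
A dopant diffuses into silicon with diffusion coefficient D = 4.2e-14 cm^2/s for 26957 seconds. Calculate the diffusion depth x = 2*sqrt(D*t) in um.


Step 1: Compute D*t = 4.2e-14 * 26957 = 1.132194e-09 cm^2
Step 2: sqrt(D*t) = 3.3648e-05 cm
Step 3: x = 2 * 3.3648e-05 cm = 6.7296e-05 cm
Step 4: Convert to um (1 cm = 1e4 um): x = 0.673 um


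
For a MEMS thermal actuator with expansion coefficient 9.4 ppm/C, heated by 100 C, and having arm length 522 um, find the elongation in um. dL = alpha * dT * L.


Step 1: Convert CTE: alpha = 9.4 ppm/C = 9.4e-6 /C
Step 2: dL = 9.4e-6 * 100 * 522
dL = 0.4907 um


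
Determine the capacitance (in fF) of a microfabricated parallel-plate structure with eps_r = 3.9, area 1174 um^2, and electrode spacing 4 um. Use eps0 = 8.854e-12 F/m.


Step 1: Convert area to m^2: A = 1174e-12 m^2
Step 2: Convert gap to m: d = 4e-6 m
Step 3: C = eps0 * eps_r * A / d
C = 8.854e-12 * 3.9 * 1174e-12 / 4e-6
Step 4: Convert to fF (multiply by 1e15).
C = 10.13 fF


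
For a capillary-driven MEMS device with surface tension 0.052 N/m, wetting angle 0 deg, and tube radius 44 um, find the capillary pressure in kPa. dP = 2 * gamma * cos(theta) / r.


Step 1: cos(0 deg) = 1.0
Step 2: Convert r to m: r = 44e-6 m
Step 3: dP = 2 * 0.052 * 1.0 / 44e-6 = 2363.6 Pa
Step 4: Convert Pa to kPa (divide by 1000).
dP = 2.36 kPa


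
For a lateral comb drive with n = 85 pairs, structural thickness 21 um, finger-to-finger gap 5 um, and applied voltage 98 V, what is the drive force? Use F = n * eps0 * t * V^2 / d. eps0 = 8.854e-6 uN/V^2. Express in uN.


Step 1: Parameters: n=85, eps0=8.854e-6 uN/V^2, t=21 um, V=98 V, d=5 um
Step 2: V^2 = 9604
Step 3: F = 85 * 8.854e-6 * 21 * 9604 / 5
F = 30.357 uN


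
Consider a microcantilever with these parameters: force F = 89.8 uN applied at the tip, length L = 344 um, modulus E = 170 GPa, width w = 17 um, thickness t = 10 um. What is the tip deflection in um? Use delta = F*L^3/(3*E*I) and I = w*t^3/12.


Step 1: Calculate the second moment of area.
I = w * t^3 / 12 = 17 * 10^3 / 12 = 1416.6667 um^4
Step 2: Convert E to consistent units (1 GPa = 1000 uN/um^2).
E = 170 GPa = 170000 uN/um^2
Step 3: Calculate tip deflection.
delta = F * L^3 / (3 * E * I)
delta = 89.8 * 344^3 / (3 * 170000 * 1416.6667)
delta = 5.0596 um


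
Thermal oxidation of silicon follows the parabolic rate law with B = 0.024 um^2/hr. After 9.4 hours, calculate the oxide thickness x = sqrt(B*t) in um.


Step 1: Compute B*t = 0.024 * 9.4 = 0.2256
Step 2: x = sqrt(0.2256)
x = 0.475 um


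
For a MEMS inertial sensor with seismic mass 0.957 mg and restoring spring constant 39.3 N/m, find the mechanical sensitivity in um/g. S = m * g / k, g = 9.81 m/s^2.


Step 1: Convert mass: m = 0.957 mg = 9.57e-07 kg
Step 2: S = m * g / k = 9.57e-07 * 9.81 / 39.3
Step 3: S = 2.39e-07 m/g
Step 4: Convert to um/g: S = 0.239 um/g


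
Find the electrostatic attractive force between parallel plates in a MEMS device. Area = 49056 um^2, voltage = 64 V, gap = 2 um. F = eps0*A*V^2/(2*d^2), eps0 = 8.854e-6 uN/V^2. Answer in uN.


Step 1: Identify parameters.
eps0 = 8.854e-6 uN/V^2, A = 49056 um^2, V = 64 V, d = 2 um
Step 2: Compute V^2 = 64^2 = 4096
Step 3: Compute d^2 = 2^2 = 4
Step 4: F = 0.5 * 8.854e-6 * 49056 * 4096 / 4
F = 222.383 uN


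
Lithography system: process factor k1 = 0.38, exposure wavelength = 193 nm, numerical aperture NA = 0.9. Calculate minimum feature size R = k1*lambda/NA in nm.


Step 1: Identify values: k1 = 0.38, lambda = 193 nm, NA = 0.9
Step 2: R = k1 * lambda / NA
R = 0.38 * 193 / 0.9
R = 81.5 nm


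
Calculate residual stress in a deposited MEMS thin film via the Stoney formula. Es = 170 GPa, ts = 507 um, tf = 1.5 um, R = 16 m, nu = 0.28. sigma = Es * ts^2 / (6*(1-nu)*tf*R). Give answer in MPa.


Step 1: Compute numerator: Es * ts^2 = 170 * 507^2 = 43698330 (GPa*um^2)
Step 2: Compute denominator (R in um): 6*(1-nu)*tf*R = 6*0.72*1.5*16e6 = 103680000.0 (um^2)
Step 3: sigma (GPa) = 43698330 / 103680000.0 = 4.21473e-01 GPa
Step 4: Convert to MPa (x1000): sigma = 421.5 MPa


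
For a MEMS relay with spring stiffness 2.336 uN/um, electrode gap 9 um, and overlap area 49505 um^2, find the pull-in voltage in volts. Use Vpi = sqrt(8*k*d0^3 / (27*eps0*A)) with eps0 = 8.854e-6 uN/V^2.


Step 1: Compute numerator: 8 * k * d0^3 = 8 * 2.336 * 9^3 = 13623.552
Step 2: Compute denominator: 27 * eps0 * A = 27 * 8.854e-6 * 49505 = 11.834566
Step 3: Vpi = sqrt(13623.552 / 11.834566)
Vpi = 33.93 V


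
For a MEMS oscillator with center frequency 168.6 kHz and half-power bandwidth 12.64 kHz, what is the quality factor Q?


Step 1: Q = f0 / bandwidth
Step 2: Q = 168.6 / 12.64
Q = 13.3


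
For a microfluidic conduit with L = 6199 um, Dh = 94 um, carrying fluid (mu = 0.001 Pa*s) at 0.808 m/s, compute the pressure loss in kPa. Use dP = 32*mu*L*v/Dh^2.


Step 1: Convert to SI: L = 6199e-6 m, Dh = 94e-6 m
Step 2: dP = 32 * 0.001 * 6199e-6 * 0.808 / (94e-6)^2
Step 3: dP = 18139.58 Pa
Step 4: Convert to kPa: dP = 18.14 kPa


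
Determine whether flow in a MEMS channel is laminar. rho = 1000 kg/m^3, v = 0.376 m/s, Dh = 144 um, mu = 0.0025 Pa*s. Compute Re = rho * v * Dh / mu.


Step 1: Convert Dh to meters: Dh = 144e-6 m
Step 2: Re = rho * v * Dh / mu
Re = 1000 * 0.376 * 144e-6 / 0.0025
Re = 21.658
Since Re = 21.658 is below ~2300, the flow is laminar.


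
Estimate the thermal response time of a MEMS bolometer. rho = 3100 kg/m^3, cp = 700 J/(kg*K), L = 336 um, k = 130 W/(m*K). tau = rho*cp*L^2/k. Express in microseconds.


Step 1: Convert L to m: L = 336e-6 m
Step 2: L^2 = (336e-6)^2 = 1.12896e-07 m^2
Step 3: tau = 3100 * 700 * 1.12896e-07 / 130 = 1.88449477e-03 s
Step 4: Convert to microseconds (multiply by 1e6).
tau = 1884.495 us


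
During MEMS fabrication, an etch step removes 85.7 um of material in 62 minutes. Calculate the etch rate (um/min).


Step 1: Etch rate = depth / time
Step 2: rate = 85.7 / 62
rate = 1.382 um/min


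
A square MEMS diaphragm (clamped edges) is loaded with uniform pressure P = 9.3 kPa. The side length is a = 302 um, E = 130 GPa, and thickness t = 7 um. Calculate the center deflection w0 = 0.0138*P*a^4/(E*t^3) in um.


Step 1: Convert pressure to compatible units (E is in GPa, so P in GPa).
P = 9.3 kPa = 9.3e-6 GPa
Step 2: Compute numerator: 0.0138 * P * a^4.
a^4 = 302^4 = 8318169616
numerator = 0.0138 * 9.3e-6 * 8318169616 = 1.0676e+03
Step 3: Compute denominator: E * t^3 = 130 * 7^3 = 44590
Step 4: w0 = numerator / denominator = 1.0676e+03 / 44590 = 0.0239 um


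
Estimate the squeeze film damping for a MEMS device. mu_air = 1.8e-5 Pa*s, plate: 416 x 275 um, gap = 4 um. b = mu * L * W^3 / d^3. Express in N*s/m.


Step 1: Convert to SI.
L = 416e-6 m, W = 275e-6 m, d = 4e-6 m
Step 2: W^3 = (275e-6)^3 = 2.08e-11 m^3
Step 3: d^3 = (4e-6)^3 = 6.40e-17 m^3
Step 4: b = 1.8e-5 * 416e-6 * 2.08e-11 / 6.40e-17
b = 2.43e-03 N*s/m


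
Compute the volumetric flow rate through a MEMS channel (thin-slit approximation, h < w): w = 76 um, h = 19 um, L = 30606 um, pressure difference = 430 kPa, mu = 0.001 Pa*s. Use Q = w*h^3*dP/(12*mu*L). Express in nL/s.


Step 1: Convert all dimensions to SI (meters).
w = 76e-6 m, h = 19e-6 m, L = 30606e-6 m, dP = 430e3 Pa
Step 2: Q = w * h^3 * dP / (12 * mu * L)
Q = 76e-6 * (19e-6)^3 * 430e3 / (12 * 0.001 * 30606e-6) = 6.1031639e-10 m^3/s
Step 3: Convert Q from m^3/s to nL/s (1 m^3 = 1e12 nL, so multiply by 1e12).
Q = 610.316 nL/s


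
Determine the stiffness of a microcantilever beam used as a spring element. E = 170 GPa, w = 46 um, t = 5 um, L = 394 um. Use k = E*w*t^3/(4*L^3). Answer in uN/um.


Step 1: Convert E to consistent units (1 GPa = 1000 uN/um^2).
E = 170 GPa = 170000 uN/um^2
Step 2: Compute t^3 = 5^3 = 125
Step 3: Compute L^3 = 394^3 = 61162984
Step 4: k = 170000 * 46 * 125 / (4 * 61162984)
k = 3.9955 uN/um


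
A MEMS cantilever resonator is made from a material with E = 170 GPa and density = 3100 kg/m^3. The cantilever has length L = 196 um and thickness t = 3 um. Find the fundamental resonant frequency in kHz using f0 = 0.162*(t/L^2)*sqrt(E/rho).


Step 1: Convert units to SI.
t_SI = 3e-6 m, L_SI = 196e-6 m
Step 2: Calculate sqrt(E/rho).
sqrt(170e9 / 3100) = 7405.32 m/s
Step 3: Compute f0.
f0 = 0.162 * 3e-6 / (196e-6)^2 * 7405.32 = 93684.5 Hz = 93.68 kHz


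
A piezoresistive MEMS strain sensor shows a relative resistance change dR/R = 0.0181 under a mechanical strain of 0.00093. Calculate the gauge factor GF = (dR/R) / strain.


Step 1: Identify values.
dR/R = 0.0181, strain = 0.00093
Step 2: GF = (dR/R) / strain = 0.0181 / 0.00093
GF = 19.5


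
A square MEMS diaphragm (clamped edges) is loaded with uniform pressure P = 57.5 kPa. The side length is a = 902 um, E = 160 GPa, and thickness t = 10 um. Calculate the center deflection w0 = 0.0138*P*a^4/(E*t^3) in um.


Step 1: Convert pressure to compatible units (E is in GPa, so P in GPa).
P = 57.5 kPa = 57.5e-6 GPa
Step 2: Compute numerator: 0.0138 * P * a^4.
a^4 = 902^4 = 661951468816
numerator = 0.0138 * 57.5e-6 * 661951468816 = 5.252585e+05
Step 3: Compute denominator: E * t^3 = 160 * 10^3 = 160000
Step 4: w0 = numerator / denominator = 5.252585e+05 / 160000 = 3.2829 um


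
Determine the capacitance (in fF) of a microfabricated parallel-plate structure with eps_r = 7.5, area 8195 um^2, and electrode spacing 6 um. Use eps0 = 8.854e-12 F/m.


Step 1: Convert area to m^2: A = 8195e-12 m^2
Step 2: Convert gap to m: d = 6e-6 m
Step 3: C = eps0 * eps_r * A / d
C = 8.854e-12 * 7.5 * 8195e-12 / 6e-6
Step 4: Convert to fF (multiply by 1e15).
C = 90.7 fF


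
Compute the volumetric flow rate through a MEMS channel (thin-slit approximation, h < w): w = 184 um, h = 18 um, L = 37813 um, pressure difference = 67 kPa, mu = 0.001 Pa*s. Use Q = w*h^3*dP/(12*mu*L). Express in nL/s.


Step 1: Convert all dimensions to SI (meters).
w = 184e-6 m, h = 18e-6 m, L = 37813e-6 m, dP = 67e3 Pa
Step 2: Q = w * h^3 * dP / (12 * mu * L)
Q = 184e-6 * (18e-6)^3 * 67e3 / (12 * 0.001 * 37813e-6) = 1.5844836e-10 m^3/s
Step 3: Convert Q from m^3/s to nL/s (1 m^3 = 1e12 nL, so multiply by 1e12).
Q = 158.448 nL/s


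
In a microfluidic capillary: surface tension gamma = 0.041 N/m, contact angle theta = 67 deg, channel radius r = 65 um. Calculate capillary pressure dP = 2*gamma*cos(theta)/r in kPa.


Step 1: cos(67 deg) = 0.3907
Step 2: Convert r to m: r = 65e-6 m
Step 3: dP = 2 * 0.041 * 0.3907 / 65e-6 = 492.9 Pa
Step 4: Convert Pa to kPa (divide by 1000).
dP = 0.49 kPa


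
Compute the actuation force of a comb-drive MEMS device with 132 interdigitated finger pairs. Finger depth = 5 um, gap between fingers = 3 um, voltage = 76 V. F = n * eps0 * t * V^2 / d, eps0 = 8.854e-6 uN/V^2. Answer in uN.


Step 1: Parameters: n=132, eps0=8.854e-6 uN/V^2, t=5 um, V=76 V, d=3 um
Step 2: V^2 = 5776
Step 3: F = 132 * 8.854e-6 * 5 * 5776 / 3
F = 11.251 uN


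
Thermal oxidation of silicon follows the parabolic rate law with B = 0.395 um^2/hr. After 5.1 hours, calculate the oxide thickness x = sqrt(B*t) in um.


Step 1: Compute B*t = 0.395 * 5.1 = 2.0145
Step 2: x = sqrt(2.0145)
x = 1.419 um


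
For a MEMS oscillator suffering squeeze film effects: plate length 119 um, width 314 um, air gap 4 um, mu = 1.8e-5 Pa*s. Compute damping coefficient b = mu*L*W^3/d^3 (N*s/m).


Step 1: Convert to SI.
L = 119e-6 m, W = 314e-6 m, d = 4e-6 m
Step 2: W^3 = (314e-6)^3 = 3.10e-11 m^3
Step 3: d^3 = (4e-6)^3 = 6.40e-17 m^3
Step 4: b = 1.8e-5 * 119e-6 * 3.10e-11 / 6.40e-17
b = 1.04e-03 N*s/m


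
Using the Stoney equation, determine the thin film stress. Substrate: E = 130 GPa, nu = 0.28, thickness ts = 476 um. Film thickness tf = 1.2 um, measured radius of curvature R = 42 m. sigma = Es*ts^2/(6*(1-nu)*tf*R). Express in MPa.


Step 1: Compute numerator: Es * ts^2 = 130 * 476^2 = 29454880 (GPa*um^2)
Step 2: Compute denominator (R in um): 6*(1-nu)*tf*R = 6*0.72*1.2*42e6 = 217728000.0 (um^2)
Step 3: sigma (GPa) = 29454880 / 217728000.0 = 1.35283e-01 GPa
Step 4: Convert to MPa (x1000): sigma = 135.3 MPa


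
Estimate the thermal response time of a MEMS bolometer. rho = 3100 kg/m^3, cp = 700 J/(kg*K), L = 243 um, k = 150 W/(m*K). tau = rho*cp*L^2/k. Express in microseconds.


Step 1: Convert L to m: L = 243e-6 m
Step 2: L^2 = (243e-6)^2 = 5.9049e-08 m^2
Step 3: tau = 3100 * 700 * 5.9049e-08 / 150 = 8.542422e-04 s
Step 4: Convert to microseconds (multiply by 1e6).
tau = 854.242 us


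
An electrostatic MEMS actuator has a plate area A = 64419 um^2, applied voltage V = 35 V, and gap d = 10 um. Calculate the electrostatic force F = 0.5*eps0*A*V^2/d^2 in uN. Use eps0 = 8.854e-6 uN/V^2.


Step 1: Identify parameters.
eps0 = 8.854e-6 uN/V^2, A = 64419 um^2, V = 35 V, d = 10 um
Step 2: Compute V^2 = 35^2 = 1225
Step 3: Compute d^2 = 10^2 = 100
Step 4: F = 0.5 * 8.854e-6 * 64419 * 1225 / 100
F = 3.493 uN


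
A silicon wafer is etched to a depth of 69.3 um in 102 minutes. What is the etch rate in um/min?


Step 1: Etch rate = depth / time
Step 2: rate = 69.3 / 102
rate = 0.679 um/min


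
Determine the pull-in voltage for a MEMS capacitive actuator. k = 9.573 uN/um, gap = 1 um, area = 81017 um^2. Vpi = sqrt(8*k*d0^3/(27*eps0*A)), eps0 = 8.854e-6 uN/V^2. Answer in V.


Step 1: Compute numerator: 8 * k * d0^3 = 8 * 9.573 * 1^3 = 76.584
Step 2: Compute denominator: 27 * eps0 * A = 27 * 8.854e-6 * 81017 = 19.367762
Step 3: Vpi = sqrt(76.584 / 19.367762)
Vpi = 1.99 V


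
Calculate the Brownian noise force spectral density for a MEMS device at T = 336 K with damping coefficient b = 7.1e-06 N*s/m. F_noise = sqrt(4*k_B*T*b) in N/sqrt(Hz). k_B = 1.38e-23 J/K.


Step 1: Compute 4 * k_B * T * b
= 4 * 1.38e-23 * 336 * 7.1e-06
= 1.3169e-25 N^2/Hz
Step 2: F_noise = sqrt(1.3169e-25)
F_noise = 3.63e-13 N/sqrt(Hz)


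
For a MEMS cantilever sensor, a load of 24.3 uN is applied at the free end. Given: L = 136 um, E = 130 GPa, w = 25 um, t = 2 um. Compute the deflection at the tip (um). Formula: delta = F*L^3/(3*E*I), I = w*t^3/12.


Step 1: Calculate the second moment of area.
I = w * t^3 / 12 = 25 * 2^3 / 12 = 16.6667 um^4
Step 2: Convert E to consistent units (1 GPa = 1000 uN/um^2).
E = 130 GPa = 130000 uN/um^2
Step 3: Calculate tip deflection.
delta = F * L^3 / (3 * E * I)
delta = 24.3 * 136^3 / (3 * 130000 * 16.6667)
delta = 9.4039 um


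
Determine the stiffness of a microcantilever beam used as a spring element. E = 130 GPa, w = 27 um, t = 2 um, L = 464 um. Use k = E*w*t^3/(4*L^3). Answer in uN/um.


Step 1: Convert E to consistent units (1 GPa = 1000 uN/um^2).
E = 130 GPa = 130000 uN/um^2
Step 2: Compute t^3 = 2^3 = 8
Step 3: Compute L^3 = 464^3 = 99897344
Step 4: k = 130000 * 27 * 8 / (4 * 99897344)
k = 0.0703 uN/um


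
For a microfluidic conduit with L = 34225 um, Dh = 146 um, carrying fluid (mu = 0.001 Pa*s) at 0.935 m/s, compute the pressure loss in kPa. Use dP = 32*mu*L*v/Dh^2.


Step 1: Convert to SI: L = 34225e-6 m, Dh = 146e-6 m
Step 2: dP = 32 * 0.001 * 34225e-6 * 0.935 / (146e-6)^2
Step 3: dP = 48039.59 Pa
Step 4: Convert to kPa: dP = 48.04 kPa


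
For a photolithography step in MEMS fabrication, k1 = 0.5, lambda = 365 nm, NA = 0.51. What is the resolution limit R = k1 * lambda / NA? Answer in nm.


Step 1: Identify values: k1 = 0.5, lambda = 365 nm, NA = 0.51
Step 2: R = k1 * lambda / NA
R = 0.5 * 365 / 0.51
R = 357.8 nm


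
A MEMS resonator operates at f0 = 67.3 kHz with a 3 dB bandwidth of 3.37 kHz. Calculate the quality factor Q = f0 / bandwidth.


Step 1: Q = f0 / bandwidth
Step 2: Q = 67.3 / 3.37
Q = 20.0
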